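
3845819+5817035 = 9662854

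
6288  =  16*393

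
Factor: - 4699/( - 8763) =3^ ( - 1)*23^( - 1 )*37^1 = 37/69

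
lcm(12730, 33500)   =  636500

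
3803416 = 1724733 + 2078683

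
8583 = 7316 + 1267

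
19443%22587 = 19443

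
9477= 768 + 8709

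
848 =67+781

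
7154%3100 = 954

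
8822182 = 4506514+4315668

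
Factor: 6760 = 2^3*5^1*13^2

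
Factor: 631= 631^1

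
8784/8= 1098=1098.00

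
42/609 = 2/29 = 0.07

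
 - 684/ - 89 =684/89 =7.69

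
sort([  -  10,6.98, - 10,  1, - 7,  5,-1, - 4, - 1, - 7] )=[ - 10, - 10, - 7,-7, - 4, - 1, - 1, 1,5,6.98] 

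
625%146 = 41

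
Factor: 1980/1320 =2^( - 1 )*  3^1 = 3/2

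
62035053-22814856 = 39220197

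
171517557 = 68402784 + 103114773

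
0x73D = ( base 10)1853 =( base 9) 2478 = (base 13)ac7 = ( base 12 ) 10A5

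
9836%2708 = 1712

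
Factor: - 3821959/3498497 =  - 31^1 * 983^ ( - 1 ) *3559^( - 1 )*123289^1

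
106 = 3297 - 3191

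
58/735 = 58/735 =0.08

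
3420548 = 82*41714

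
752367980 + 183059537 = 935427517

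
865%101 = 57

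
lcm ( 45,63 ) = 315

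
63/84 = 3/4 = 0.75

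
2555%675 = 530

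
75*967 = 72525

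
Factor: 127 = 127^1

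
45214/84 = 22607/42 = 538.26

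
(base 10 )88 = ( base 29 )31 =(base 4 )1120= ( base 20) 48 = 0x58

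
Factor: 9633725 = 5^2*181^1*2129^1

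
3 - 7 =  - 4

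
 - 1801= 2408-4209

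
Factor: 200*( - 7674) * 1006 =-1544008800 = -2^5*3^1*5^2*503^1*1279^1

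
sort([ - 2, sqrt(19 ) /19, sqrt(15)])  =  [ - 2,  sqrt (19)/19,sqrt( 15 ) ] 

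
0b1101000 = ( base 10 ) 104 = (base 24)48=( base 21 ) 4K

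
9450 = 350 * 27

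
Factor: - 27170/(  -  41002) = 5^1*11^1*83^(-1) = 55/83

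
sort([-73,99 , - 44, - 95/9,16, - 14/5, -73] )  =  [-73,-73, - 44, - 95/9, - 14/5,16,99]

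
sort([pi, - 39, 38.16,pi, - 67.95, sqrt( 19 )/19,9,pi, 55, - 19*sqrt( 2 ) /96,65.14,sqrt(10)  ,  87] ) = [ - 67.95, - 39, - 19*sqrt( 2 ) /96, sqrt(19)/19,  pi, pi,  pi,sqrt( 10 ),9, 38.16,55,65.14, 87]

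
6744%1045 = 474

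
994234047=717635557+276598490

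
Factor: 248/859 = 2^3* 31^1*859^(-1 )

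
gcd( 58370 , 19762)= 2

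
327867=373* 879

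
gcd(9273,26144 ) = 1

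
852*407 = 346764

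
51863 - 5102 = 46761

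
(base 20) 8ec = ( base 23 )6dj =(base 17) c17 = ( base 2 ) 110110100100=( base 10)3492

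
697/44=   15 + 37/44 = 15.84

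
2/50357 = 2/50357 = 0.00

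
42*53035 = 2227470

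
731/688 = 1 + 1/16=1.06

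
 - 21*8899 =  - 186879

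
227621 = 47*4843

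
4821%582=165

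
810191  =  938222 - 128031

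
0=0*465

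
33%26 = 7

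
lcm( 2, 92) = 92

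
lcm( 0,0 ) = 0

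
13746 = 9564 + 4182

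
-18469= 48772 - 67241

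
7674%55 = 29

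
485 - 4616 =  - 4131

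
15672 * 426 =6676272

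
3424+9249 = 12673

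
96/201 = 32/67 = 0.48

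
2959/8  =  2959/8  =  369.88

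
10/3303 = 10/3303  =  0.00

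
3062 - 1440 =1622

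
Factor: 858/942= 11^1 * 13^1 *157^( - 1)=143/157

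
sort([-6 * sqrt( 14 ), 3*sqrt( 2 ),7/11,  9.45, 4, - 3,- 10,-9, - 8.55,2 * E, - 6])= [ - 6 * sqrt(14),-10, - 9,  -  8.55,-6, - 3,7/11,4, 3 * sqrt( 2 ) , 2*E,9.45 ]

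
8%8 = 0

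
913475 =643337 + 270138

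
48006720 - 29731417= 18275303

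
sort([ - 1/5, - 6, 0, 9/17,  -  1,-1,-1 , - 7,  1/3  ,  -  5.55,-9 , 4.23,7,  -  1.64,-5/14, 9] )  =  [ - 9,  -  7,-6,-5.55,-1.64,-1, - 1, - 1,-5/14,- 1/5,0,1/3,9/17, 4.23,7, 9]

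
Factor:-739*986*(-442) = 322065068=2^2*13^1*17^2 *29^1 *739^1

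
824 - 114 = 710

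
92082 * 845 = 77809290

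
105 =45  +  60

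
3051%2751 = 300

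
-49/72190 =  - 49/72190 = - 0.00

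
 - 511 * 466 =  - 238126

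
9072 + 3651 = 12723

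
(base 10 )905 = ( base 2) 1110001001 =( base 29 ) 126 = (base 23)1G8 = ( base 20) 255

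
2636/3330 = 1318/1665 = 0.79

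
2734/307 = 2734/307 = 8.91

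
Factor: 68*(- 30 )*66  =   - 134640=- 2^4*3^2*5^1*11^1*17^1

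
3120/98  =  1560/49 =31.84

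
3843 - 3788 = 55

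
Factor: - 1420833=- 3^1*473611^1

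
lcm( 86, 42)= 1806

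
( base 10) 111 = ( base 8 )157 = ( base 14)7D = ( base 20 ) 5B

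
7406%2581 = 2244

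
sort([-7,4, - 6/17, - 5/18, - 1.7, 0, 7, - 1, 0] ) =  [-7 , - 1.7, - 1, - 6/17, - 5/18, 0, 0, 4, 7] 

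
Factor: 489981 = 3^1*163327^1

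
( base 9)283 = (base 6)1033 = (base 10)237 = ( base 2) 11101101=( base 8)355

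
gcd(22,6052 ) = 2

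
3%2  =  1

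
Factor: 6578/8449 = 2^1*7^( -1 ) * 11^1*13^1 *17^( - 1 ) * 23^1*71^( - 1 ) 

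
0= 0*7741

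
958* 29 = 27782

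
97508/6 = 48754/3 = 16251.33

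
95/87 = 1+8/87 = 1.09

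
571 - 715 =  - 144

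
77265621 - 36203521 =41062100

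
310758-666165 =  - 355407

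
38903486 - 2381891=36521595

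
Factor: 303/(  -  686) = - 2^( - 1)*3^1*  7^(-3 )*101^1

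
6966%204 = 30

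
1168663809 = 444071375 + 724592434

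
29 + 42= 71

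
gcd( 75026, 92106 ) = 14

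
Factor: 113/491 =113^1*491^( - 1 ) 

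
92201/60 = 1536 + 41/60 = 1536.68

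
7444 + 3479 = 10923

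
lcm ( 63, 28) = 252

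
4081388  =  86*47458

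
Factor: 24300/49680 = 45/92 = 2^(-2)*3^2*5^1*23^( - 1) 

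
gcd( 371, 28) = 7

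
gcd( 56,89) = 1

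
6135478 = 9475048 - 3339570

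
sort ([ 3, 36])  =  [ 3, 36] 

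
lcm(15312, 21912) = 1270896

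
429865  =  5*85973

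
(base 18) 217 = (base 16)2a1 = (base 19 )1G8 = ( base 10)673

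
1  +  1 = 2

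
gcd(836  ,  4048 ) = 44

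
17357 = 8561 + 8796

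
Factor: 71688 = 2^3 * 3^1*29^1*103^1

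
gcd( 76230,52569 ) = 99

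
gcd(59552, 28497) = 1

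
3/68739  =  1/22913 = 0.00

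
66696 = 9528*7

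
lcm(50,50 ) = 50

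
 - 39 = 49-88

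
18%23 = 18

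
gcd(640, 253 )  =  1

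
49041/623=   78 + 447/623 =78.72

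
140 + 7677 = 7817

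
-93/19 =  - 5+2/19 = - 4.89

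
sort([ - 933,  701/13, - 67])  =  [ - 933, -67, 701/13]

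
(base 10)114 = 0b1110010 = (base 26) 4A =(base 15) 79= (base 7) 222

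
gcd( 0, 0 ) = 0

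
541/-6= - 541/6 = - 90.17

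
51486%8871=7131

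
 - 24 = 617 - 641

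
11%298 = 11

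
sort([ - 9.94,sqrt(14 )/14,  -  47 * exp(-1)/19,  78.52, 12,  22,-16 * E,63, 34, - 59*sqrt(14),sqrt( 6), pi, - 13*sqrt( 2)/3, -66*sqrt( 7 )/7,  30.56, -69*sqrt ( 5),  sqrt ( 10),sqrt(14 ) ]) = [  -  59*sqrt( 14), - 69 * sqrt( 5), - 16*E,-66*sqrt (7 )/7,  -  9.94,-13*sqrt (2) /3, - 47*exp (  -  1 )/19, sqrt( 14) /14, sqrt(6 ) , pi, sqrt( 10),sqrt(14), 12,22,30.56, 34, 63, 78.52 ]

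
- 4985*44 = -219340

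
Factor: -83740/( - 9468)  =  3^( - 2 )*5^1*53^1*79^1*263^(-1 ) = 20935/2367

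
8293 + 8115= 16408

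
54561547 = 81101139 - 26539592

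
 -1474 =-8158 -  - 6684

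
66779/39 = 1712 + 11/39 = 1712.28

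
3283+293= 3576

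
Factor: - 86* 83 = - 2^1*43^1 *83^1= - 7138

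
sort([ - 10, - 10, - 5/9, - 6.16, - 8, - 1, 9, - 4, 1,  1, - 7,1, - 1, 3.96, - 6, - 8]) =[ - 10, - 10,  -  8, - 8, - 7, - 6.16, - 6,-4, -1, - 1,-5/9,1,1,1, 3.96,9 ]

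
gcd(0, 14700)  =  14700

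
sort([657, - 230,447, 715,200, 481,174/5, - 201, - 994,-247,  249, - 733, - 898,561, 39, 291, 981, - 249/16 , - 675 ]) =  [ - 994 , - 898, - 733, - 675, - 247, - 230, - 201, - 249/16,174/5,39, 200,249,291,447,481, 561,657,715,981] 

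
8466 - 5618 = 2848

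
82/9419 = 82/9419= 0.01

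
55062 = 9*6118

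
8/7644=2/1911=0.00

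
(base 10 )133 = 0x85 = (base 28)4L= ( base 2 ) 10000101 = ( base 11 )111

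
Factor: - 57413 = -57413^1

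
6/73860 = 1/12310 = 0.00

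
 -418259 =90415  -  508674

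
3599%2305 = 1294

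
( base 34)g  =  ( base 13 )13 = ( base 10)16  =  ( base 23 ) g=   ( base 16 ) 10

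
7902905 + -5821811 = 2081094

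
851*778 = 662078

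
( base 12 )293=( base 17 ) 168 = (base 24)gf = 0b110001111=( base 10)399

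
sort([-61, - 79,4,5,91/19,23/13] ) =[-79, - 61,23/13,  4,91/19, 5] 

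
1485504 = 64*23211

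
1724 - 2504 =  - 780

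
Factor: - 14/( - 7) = 2^1 = 2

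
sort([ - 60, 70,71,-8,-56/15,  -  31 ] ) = [-60, - 31 , - 8, - 56/15, 70, 71]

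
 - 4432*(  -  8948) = 39657536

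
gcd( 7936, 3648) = 64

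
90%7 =6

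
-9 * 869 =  - 7821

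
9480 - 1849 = 7631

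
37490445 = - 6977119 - - 44467564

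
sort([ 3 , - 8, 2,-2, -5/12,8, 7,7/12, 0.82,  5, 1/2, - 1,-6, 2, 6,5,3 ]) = [ - 8,-6, - 2,-1,-5/12, 1/2, 7/12,0.82 , 2, 2, 3, 3, 5,5,6  ,  7,8]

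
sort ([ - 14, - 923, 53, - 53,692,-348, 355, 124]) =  [ - 923, - 348, - 53,  -  14, 53, 124, 355,692]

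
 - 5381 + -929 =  - 6310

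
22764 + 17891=40655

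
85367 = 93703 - 8336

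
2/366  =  1/183=0.01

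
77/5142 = 77/5142=0.01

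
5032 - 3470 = 1562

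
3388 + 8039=11427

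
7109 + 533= 7642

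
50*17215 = 860750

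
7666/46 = 166  +  15/23 = 166.65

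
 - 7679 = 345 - 8024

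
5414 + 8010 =13424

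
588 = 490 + 98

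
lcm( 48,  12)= 48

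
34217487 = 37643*909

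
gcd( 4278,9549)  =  3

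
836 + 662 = 1498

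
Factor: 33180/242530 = 42/307 = 2^1 *3^1*7^1* 307^( - 1 ) 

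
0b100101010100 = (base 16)954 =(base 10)2388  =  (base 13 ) 1119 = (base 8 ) 4524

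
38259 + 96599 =134858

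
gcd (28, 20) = 4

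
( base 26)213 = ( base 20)391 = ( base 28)1L9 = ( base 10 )1381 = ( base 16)565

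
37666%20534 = 17132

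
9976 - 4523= 5453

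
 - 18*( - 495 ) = 8910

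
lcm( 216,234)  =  2808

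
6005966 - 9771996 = -3766030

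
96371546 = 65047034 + 31324512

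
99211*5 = 496055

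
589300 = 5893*100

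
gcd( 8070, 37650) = 30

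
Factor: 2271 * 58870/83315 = 2^1 * 3^1*7^1 * 19^( - 1)*29^2 * 757^1*877^(-1 ) =26738754/16663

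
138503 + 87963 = 226466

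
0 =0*877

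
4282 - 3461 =821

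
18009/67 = 18009/67 = 268.79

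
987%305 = 72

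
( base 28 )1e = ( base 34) 18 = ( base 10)42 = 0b101010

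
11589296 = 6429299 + 5159997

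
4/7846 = 2/3923 = 0.00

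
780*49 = 38220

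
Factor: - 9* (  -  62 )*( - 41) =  - 22878 = -2^1*3^2 *31^1*41^1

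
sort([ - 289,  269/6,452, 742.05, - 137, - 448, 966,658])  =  [ - 448, - 289, - 137,269/6,452, 658, 742.05,  966]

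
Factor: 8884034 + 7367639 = 16251673=1987^1*8179^1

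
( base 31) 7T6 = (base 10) 7632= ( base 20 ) j1c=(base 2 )1110111010000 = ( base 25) C57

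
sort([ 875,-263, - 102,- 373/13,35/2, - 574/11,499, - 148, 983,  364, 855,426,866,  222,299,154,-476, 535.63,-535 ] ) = [ - 535, -476, - 263, - 148, - 102, -574/11, - 373/13,35/2,154,222,299,  364, 426,499,535.63 , 855 , 866 , 875,  983]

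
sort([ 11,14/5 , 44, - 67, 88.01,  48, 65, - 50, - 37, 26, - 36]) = [-67, - 50, - 37,-36, 14/5, 11 , 26, 44, 48 , 65,  88.01 ]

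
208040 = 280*743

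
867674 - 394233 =473441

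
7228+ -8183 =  - 955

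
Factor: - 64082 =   -  2^1*179^2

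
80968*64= 5181952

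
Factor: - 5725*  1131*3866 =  - 25032253350 = - 2^1*3^1 * 5^2*13^1*29^1*229^1* 1933^1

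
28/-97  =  -28/97 = - 0.29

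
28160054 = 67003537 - 38843483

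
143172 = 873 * 164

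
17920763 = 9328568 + 8592195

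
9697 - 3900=5797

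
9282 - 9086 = 196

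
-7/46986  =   - 1 + 46979/46986 = - 0.00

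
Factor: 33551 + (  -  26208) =7343 = 7^1*1049^1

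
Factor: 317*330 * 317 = 2^1*3^1*5^1*11^1*317^2 = 33161370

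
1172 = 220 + 952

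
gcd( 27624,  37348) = 4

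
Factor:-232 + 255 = 23^1 = 23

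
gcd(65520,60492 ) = 12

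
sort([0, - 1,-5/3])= [ - 5/3, - 1,0] 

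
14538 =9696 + 4842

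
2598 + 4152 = 6750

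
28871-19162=9709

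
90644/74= 45322/37 = 1224.92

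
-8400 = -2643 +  - 5757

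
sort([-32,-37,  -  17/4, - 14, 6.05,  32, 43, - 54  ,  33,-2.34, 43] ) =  [ - 54, - 37, - 32, - 14,-17/4, - 2.34,6.05, 32, 33, 43,43 ] 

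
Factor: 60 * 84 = 2^4*3^2* 5^1 * 7^1 = 5040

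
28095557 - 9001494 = 19094063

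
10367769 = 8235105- - 2132664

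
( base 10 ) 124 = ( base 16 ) 7C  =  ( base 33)3P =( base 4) 1330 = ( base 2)1111100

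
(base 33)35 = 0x68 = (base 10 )104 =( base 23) 4c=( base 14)76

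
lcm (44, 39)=1716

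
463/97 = 4 + 75/97 = 4.77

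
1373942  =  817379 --556563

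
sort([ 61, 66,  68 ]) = [ 61, 66 , 68] 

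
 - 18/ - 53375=18/53375  =  0.00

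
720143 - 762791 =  - 42648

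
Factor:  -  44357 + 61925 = 2^5*3^2*61^1 = 17568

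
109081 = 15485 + 93596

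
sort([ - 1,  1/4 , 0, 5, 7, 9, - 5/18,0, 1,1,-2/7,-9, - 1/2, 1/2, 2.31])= [ - 9,- 1 , - 1/2,-2/7,- 5/18, 0, 0, 1/4,1/2,1,1,2.31,5, 7,9]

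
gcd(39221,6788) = 1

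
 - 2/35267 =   -  1 + 35265/35267= - 0.00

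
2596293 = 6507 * 399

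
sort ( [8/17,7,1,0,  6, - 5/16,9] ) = [ - 5/16,0,8/17,1, 6, 7,9 ]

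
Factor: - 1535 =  - 5^1*307^1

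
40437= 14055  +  26382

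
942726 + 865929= 1808655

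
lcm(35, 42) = 210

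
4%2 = 0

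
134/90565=134/90565 = 0.00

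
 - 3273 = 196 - 3469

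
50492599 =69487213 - 18994614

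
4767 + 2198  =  6965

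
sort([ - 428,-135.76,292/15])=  [  -  428, - 135.76,292/15 ]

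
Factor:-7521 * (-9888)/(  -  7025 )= - 74367648/7025 = - 2^5 * 3^2*5^( -2)*23^1*103^1*109^1*281^( - 1 ) 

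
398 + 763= 1161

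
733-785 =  - 52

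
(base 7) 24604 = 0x1948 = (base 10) 6472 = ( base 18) 11HA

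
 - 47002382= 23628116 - 70630498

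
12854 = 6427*2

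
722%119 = 8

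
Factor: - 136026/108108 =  - 2^( - 1) * 7^( - 1) *13^(-1 )*229^1 = - 229/182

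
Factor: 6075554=2^1* 19^1 *101^1*1583^1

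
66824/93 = 718+50/93 = 718.54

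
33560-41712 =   -  8152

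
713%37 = 10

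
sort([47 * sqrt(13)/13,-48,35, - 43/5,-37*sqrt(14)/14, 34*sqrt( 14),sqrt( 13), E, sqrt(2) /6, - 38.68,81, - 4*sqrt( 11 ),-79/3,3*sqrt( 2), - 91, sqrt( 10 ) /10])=[ - 91, - 48, - 38.68, - 79/3,-4*sqrt(11), - 37*sqrt (14)/14,  -  43/5,sqrt( 2)/6,sqrt( 10)/10, E , sqrt( 13 ),  3*sqrt( 2 ), 47*sqrt( 13)/13 , 35 , 81, 34*sqrt ( 14)]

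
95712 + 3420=99132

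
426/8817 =142/2939 = 0.05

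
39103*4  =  156412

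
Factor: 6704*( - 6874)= - 2^5*7^1*419^1 * 491^1  =  -  46083296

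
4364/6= 727+1/3 = 727.33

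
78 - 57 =21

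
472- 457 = 15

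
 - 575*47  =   - 27025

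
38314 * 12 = 459768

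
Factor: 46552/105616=2^(-1) * 7^(-1)*11^1 * 23^1 * 41^ ( - 1)= 253/574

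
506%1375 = 506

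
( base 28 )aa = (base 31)9b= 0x122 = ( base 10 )290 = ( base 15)145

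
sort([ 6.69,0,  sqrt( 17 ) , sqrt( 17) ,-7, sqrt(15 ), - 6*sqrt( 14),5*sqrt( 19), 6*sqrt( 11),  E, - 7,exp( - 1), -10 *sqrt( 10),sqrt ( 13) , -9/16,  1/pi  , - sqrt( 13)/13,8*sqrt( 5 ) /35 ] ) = [ - 10* sqrt( 10) , - 6*sqrt( 14) , - 7, -7 , - 9/16,-sqrt( 13)/13, 0, 1/pi,exp( - 1), 8*sqrt( 5 ) /35,E,sqrt (13), sqrt( 15),sqrt( 17), sqrt( 17),  6.69, 6 * sqrt(11),5*sqrt (19)] 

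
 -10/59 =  - 10/59 = -0.17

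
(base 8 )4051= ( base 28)2IH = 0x829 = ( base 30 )29j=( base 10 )2089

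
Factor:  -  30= -2^1* 3^1*5^1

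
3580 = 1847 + 1733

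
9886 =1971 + 7915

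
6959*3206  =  22310554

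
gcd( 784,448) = 112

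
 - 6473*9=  - 58257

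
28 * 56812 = 1590736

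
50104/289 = 50104/289 = 173.37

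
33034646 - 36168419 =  - 3133773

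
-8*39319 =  - 314552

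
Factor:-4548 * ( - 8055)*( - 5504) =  - 201634306560=- 2^9*3^3*5^1 * 43^1*179^1*379^1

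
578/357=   1 + 13/21 = 1.62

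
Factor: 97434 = 2^1*3^2*5413^1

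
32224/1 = 32224 = 32224.00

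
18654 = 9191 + 9463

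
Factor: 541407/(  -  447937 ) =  - 753/623= - 3^1 * 7^( - 1)*89^( - 1 )*251^1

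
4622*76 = 351272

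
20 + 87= 107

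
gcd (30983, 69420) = 1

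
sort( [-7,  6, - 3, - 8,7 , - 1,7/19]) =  [-8,-7, - 3,- 1,  7/19,6,7]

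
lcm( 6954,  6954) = 6954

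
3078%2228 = 850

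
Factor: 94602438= 2^1*3^3 * 7^2*35753^1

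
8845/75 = 1769/15 = 117.93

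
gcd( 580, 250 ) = 10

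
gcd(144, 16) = 16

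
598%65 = 13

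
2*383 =766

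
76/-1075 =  - 76/1075 = - 0.07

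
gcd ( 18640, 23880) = 40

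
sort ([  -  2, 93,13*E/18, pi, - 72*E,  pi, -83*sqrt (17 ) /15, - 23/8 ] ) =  [ - 72*E, -83*sqrt(17 )/15,-23/8, - 2,13*E/18,pi,  pi, 93 ] 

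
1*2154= 2154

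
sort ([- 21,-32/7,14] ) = [ - 21,-32/7,14 ] 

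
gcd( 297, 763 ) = 1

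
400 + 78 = 478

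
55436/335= 165 + 161/335 = 165.48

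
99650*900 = 89685000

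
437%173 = 91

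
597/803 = 597/803 = 0.74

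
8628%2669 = 621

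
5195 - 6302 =  -  1107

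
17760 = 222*80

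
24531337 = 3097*7921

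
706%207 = 85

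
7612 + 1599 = 9211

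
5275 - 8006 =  - 2731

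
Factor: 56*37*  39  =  2^3*3^1*7^1*13^1*37^1 =80808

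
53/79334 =53/79334 =0.00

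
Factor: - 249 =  - 3^1*83^1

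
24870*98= 2437260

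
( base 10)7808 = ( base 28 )9QO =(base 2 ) 1111010000000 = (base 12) 4628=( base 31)83r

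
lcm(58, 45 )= 2610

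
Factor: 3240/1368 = 3^2*5^1*19^( - 1)=45/19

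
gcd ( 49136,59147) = 1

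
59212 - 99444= -40232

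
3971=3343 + 628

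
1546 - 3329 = -1783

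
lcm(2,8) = 8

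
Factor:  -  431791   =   - 53^1*8147^1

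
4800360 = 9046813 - 4246453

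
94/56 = 1 + 19/28 = 1.68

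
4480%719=166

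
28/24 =1 + 1/6= 1.17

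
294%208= 86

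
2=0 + 2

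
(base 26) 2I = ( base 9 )77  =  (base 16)46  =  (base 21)37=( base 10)70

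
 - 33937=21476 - 55413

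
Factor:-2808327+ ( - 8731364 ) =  - 11539691^1 = -  11539691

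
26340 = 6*4390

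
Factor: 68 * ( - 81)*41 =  - 2^2 * 3^4*17^1*41^1 = -  225828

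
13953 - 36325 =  - 22372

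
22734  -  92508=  - 69774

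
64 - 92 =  - 28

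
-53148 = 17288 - 70436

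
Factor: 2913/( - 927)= - 3^( - 1)*103^ ( - 1)*971^1 =- 971/309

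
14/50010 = 7/25005= 0.00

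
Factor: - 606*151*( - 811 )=2^1 * 3^1*101^1*151^1*811^1 = 74211366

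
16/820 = 4/205 = 0.02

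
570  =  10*57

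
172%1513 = 172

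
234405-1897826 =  - 1663421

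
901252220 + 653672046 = 1554924266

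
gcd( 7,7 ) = 7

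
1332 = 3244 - 1912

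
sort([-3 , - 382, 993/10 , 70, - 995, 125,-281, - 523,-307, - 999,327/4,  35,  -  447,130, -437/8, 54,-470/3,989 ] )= [ - 999, - 995, - 523, - 447, - 382, - 307,-281 ,  -  470/3, - 437/8,-3, 35,54, 70, 327/4, 993/10,125,130, 989]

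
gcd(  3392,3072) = 64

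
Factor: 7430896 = 2^4*11^1*42221^1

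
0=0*9453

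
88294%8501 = 3284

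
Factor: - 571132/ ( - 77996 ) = 31^( -1) * 227^1 =227/31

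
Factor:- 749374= - 2^1*374687^1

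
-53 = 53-106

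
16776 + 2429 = 19205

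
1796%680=436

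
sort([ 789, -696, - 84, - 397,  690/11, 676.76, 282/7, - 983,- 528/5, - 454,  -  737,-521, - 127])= [ - 983, - 737, - 696,  -  521, - 454,  -  397, - 127, - 528/5,-84,  282/7,690/11,676.76, 789 ] 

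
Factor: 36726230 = 2^1*5^1*3672623^1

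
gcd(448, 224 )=224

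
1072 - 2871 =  - 1799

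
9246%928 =894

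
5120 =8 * 640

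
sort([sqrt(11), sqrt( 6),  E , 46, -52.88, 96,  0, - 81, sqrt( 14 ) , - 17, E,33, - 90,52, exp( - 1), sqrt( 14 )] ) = [ - 90, - 81,-52.88, - 17, 0, exp( - 1),sqrt(6 ),E, E, sqrt(11),sqrt( 14), sqrt( 14 ),33 , 46,52 , 96]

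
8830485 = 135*65411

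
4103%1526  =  1051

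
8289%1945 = 509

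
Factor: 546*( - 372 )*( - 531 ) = 2^3 *3^4*7^1*13^1*31^1*59^1 =107852472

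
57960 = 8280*7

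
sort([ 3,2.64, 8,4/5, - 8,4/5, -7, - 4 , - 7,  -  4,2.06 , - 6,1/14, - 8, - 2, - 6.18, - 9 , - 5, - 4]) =[ - 9,-8,  -  8, - 7,  -  7,-6.18,-6, - 5, - 4, - 4, - 4, - 2,1/14,4/5,4/5, 2.06,  2.64,3, 8 ]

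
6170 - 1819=4351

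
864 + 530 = 1394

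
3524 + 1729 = 5253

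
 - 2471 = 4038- 6509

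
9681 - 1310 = 8371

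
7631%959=918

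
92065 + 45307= 137372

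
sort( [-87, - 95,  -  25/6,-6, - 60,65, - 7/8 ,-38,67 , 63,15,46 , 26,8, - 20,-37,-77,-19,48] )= [-95, - 87, - 77,-60,-38, - 37, - 20, - 19, -6, - 25/6, -7/8, 8,15, 26 , 46,48,  63,65,67]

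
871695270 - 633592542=238102728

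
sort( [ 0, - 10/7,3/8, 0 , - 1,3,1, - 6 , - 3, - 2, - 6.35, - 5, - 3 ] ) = [- 6.35, - 6, - 5,-3, - 3 , - 2,-10/7,-1,0,0, 3/8,1,3]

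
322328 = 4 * 80582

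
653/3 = 217 + 2/3 =217.67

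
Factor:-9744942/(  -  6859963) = 2^1*3^1*11^( - 1)*313^1*5189^1*623633^( - 1)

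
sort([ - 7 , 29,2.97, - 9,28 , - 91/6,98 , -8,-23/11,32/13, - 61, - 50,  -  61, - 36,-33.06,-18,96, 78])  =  [  -  61, - 61, - 50,-36 ,-33.06, -18, - 91/6, - 9, - 8, - 7, - 23/11,32/13,2.97,28,29, 78,96, 98 ] 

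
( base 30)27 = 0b1000011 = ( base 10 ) 67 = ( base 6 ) 151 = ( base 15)47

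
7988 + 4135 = 12123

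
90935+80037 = 170972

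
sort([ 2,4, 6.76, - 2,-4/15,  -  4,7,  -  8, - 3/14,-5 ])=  [ - 8, - 5, - 4 , - 2, - 4/15, - 3/14,2 , 4, 6.76 , 7]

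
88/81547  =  88/81547 = 0.00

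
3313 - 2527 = 786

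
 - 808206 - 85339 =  - 893545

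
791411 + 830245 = 1621656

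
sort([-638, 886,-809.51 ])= [ - 809.51, - 638,  886]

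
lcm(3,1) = 3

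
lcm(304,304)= 304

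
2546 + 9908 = 12454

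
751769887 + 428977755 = 1180747642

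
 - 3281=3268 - 6549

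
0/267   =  0= 0.00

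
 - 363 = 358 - 721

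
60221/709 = 60221/709 = 84.94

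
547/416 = 1 + 131/416=1.31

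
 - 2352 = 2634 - 4986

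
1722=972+750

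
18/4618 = 9/2309 = 0.00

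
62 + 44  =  106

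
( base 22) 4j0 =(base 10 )2354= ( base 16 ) 932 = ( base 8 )4462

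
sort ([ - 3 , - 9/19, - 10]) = [ - 10, - 3, - 9/19 ]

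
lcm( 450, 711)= 35550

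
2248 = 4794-2546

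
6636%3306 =24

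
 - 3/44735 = -1 + 44732/44735=-0.00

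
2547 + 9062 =11609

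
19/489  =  19/489 = 0.04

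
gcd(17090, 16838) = 2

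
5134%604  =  302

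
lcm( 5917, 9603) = 585783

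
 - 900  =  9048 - 9948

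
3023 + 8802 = 11825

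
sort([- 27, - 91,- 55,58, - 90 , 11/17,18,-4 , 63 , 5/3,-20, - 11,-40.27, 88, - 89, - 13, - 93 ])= [ - 93, -91,  -  90,-89, - 55,-40.27, - 27,  -  20, - 13, - 11 ,-4, 11/17  ,  5/3,18,58,63,88]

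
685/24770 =137/4954 = 0.03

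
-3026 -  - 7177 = 4151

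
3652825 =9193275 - 5540450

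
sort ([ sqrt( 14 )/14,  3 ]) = [ sqrt(14 ) /14,3 ]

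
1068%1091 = 1068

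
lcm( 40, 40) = 40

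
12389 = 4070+8319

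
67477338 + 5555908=73033246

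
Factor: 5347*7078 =37846066 = 2^1*3539^1 * 5347^1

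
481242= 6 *80207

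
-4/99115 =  - 1 + 99111/99115 = - 0.00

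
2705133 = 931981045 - 929275912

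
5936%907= 494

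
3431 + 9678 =13109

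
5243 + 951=6194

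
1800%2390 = 1800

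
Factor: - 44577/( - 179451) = 3^1*13^1* 157^( - 1 )=39/157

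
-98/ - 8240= 49/4120=0.01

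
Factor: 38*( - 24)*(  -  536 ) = 488832 =2^7*3^1*19^1*67^1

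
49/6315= 49/6315=0.01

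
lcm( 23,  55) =1265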